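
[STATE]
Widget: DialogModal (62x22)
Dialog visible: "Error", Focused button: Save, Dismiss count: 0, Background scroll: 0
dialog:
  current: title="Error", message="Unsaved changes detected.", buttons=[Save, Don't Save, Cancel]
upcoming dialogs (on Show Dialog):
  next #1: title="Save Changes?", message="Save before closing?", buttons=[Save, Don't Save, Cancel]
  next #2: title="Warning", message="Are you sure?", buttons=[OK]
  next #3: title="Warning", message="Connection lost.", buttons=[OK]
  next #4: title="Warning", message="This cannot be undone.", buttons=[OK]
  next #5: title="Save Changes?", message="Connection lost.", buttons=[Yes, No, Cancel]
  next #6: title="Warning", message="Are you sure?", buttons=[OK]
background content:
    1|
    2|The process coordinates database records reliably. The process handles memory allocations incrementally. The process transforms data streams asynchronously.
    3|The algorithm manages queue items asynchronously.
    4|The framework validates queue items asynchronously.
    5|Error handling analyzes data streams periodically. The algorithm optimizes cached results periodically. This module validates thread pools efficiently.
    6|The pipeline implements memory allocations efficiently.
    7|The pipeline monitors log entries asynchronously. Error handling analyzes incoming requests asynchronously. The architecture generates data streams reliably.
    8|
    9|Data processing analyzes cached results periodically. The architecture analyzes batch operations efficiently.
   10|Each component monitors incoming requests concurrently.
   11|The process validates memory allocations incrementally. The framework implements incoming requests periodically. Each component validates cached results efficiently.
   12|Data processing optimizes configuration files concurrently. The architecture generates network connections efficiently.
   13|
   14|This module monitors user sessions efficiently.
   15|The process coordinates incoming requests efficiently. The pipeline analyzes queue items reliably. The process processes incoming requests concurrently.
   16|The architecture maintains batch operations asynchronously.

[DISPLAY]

                                                              
The process coordinates database records reliably. The process
The algorithm manages queue items asynchronously.             
The framework validates queue items asynchronously.           
Error handling analyzes data streams periodically. The algorit
The pipeline implements memory allocations efficiently.       
The pipeline monitors log entries asynchronously. Error handli
                                                              
Data processing┌──────────────────────────────┐cally. The arch
Each component │            Error             │rrently.       
The process val│  Unsaved changes detected.   │entally. The fr
Data processing│ [Save]  Don't Save   Cancel  │oncurrently. Th
               └──────────────────────────────┘               
This module monitors user sessions efficiently.               
The process coordinates incoming requests efficiently. The pip
The architecture maintains batch operations asynchronously.   
                                                              
                                                              
                                                              
                                                              
                                                              
                                                              


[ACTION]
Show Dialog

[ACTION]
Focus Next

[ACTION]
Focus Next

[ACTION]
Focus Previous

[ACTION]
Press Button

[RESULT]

                                                              
The process coordinates database records reliably. The process
The algorithm manages queue items asynchronously.             
The framework validates queue items asynchronously.           
Error handling analyzes data streams periodically. The algorit
The pipeline implements memory allocations efficiently.       
The pipeline monitors log entries asynchronously. Error handli
                                                              
Data processing analyzes cached results periodically. The arch
Each component monitors incoming requests concurrently.       
The process validates memory allocations incrementally. The fr
Data processing optimizes configuration files concurrently. Th
                                                              
This module monitors user sessions efficiently.               
The process coordinates incoming requests efficiently. The pip
The architecture maintains batch operations asynchronously.   
                                                              
                                                              
                                                              
                                                              
                                                              
                                                              


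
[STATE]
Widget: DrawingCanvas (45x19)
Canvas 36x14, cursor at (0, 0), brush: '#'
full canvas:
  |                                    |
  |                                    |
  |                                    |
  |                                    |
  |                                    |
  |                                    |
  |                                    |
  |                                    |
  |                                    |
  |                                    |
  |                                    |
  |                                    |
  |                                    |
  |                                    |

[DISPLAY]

+                                            
                                             
                                             
                                             
                                             
                                             
                                             
                                             
                                             
                                             
                                             
                                             
                                             
                                             
                                             
                                             
                                             
                                             
                                             


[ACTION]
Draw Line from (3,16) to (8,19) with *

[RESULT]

+                                            
                                             
                                             
                *                            
                 *                           
                 *                           
                  *                          
                  *                          
                   *                         
                                             
                                             
                                             
                                             
                                             
                                             
                                             
                                             
                                             
                                             


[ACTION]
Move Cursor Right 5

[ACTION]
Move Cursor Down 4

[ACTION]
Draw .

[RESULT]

                                             
                                             
                                             
                *                            
     .           *                           
                 *                           
                  *                          
                  *                          
                   *                         
                                             
                                             
                                             
                                             
                                             
                                             
                                             
                                             
                                             
                                             


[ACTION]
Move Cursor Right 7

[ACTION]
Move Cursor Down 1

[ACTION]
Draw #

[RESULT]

                                             
                                             
                                             
                *                            
     .           *                           
            #    *                           
                  *                          
                  *                          
                   *                         
                                             
                                             
                                             
                                             
                                             
                                             
                                             
                                             
                                             
                                             


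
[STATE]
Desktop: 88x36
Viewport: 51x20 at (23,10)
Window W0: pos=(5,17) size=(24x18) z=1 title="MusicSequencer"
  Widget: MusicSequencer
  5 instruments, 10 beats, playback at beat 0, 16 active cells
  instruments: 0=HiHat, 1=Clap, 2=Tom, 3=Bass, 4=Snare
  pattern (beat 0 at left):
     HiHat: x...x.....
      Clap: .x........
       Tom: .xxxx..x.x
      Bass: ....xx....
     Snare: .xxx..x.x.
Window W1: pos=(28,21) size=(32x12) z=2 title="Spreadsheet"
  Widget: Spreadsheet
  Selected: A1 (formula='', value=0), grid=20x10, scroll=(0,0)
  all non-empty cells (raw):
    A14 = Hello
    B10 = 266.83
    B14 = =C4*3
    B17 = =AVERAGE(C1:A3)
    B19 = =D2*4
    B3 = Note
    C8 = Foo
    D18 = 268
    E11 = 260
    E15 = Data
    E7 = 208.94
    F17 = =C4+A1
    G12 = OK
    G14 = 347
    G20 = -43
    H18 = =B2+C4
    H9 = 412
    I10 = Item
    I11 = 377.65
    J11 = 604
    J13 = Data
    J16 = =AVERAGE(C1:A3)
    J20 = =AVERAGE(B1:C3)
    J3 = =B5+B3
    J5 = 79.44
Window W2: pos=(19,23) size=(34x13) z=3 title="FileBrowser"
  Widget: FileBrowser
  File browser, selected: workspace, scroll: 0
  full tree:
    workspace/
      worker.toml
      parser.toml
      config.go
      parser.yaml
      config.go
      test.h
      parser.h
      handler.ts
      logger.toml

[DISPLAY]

                                                   
                                                   
                                                   
                                                   
                                                   
                                                   
                                                   
━━━━━┓                                             
     ┃                                             
─────┨                                             
     ┃                                             
     ┏━━━━━━━━━━━━━━━━━━━━━━━━━━━━━━┓              
     ┃ Spreadsheet                  ┃              
━━━━━━━━━━━━━━━━━━━━━━━━━━━━━┓──────┨              
leBrowser                    ┃      ┃              
─────────────────────────────┨      ┃              
-] workspace/                ┃------┃              
 worker.toml                 ┃   0  ┃              
 parser.toml                 ┃   0  ┃              
 config.go                   ┃   0  ┃              


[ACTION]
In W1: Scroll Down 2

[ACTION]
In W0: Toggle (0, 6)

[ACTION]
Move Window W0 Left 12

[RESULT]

                                                   
                                                   
                                                   
                                                   
                                                   
                                                   
                                                   
┓                                                  
┃                                                  
┨                                                  
┃                                                  
┃    ┏━━━━━━━━━━━━━━━━━━━━━━━━━━━━━━┓              
┃    ┃ Spreadsheet                  ┃              
━━━━━━━━━━━━━━━━━━━━━━━━━━━━━┓──────┨              
leBrowser                    ┃      ┃              
─────────────────────────────┨      ┃              
-] workspace/                ┃------┃              
 worker.toml                 ┃   0  ┃              
 parser.toml                 ┃   0  ┃              
 config.go                   ┃   0  ┃              


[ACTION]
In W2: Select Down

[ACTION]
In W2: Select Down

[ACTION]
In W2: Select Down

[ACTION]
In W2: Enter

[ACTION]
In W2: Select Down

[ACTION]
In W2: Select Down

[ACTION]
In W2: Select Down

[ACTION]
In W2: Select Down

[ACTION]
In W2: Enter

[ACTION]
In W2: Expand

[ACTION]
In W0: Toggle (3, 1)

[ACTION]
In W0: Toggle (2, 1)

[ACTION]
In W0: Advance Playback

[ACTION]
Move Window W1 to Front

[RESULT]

                                                   
                                                   
                                                   
                                                   
                                                   
                                                   
                                                   
┓                                                  
┃                                                  
┨                                                  
┃                                                  
┃    ┏━━━━━━━━━━━━━━━━━━━━━━━━━━━━━━┓              
┃    ┃ Spreadsheet                  ┃              
━━━━━┠──────────────────────────────┨              
leBro┃A1:                           ┃              
─────┃       A       B       C      ┃              
-] wo┃------------------------------┃              
 work┃  3        0Note           0  ┃              
 pars┃  4        0       0       0  ┃              
 conf┃  5        0       0       0  ┃              


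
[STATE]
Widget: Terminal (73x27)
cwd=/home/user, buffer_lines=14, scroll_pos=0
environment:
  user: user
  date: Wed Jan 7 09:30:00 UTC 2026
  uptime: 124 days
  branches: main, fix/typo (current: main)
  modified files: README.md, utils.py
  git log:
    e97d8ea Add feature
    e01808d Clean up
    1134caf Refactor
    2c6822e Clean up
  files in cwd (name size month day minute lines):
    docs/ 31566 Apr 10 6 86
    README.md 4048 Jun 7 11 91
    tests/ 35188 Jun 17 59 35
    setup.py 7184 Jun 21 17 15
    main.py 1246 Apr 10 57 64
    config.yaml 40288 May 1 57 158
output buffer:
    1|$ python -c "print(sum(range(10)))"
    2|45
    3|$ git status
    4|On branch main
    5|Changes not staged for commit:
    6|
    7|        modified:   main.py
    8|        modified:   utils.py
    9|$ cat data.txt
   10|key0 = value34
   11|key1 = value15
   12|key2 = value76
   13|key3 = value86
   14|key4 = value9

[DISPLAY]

$ python -c "print(sum(range(10)))"                                      
45                                                                       
$ git status                                                             
On branch main                                                           
Changes not staged for commit:                                           
                                                                         
        modified:   main.py                                              
        modified:   utils.py                                             
$ cat data.txt                                                           
key0 = value34                                                           
key1 = value15                                                           
key2 = value76                                                           
key3 = value86                                                           
key4 = value9                                                            
$ █                                                                      
                                                                         
                                                                         
                                                                         
                                                                         
                                                                         
                                                                         
                                                                         
                                                                         
                                                                         
                                                                         
                                                                         
                                                                         


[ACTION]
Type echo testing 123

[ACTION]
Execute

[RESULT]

$ python -c "print(sum(range(10)))"                                      
45                                                                       
$ git status                                                             
On branch main                                                           
Changes not staged for commit:                                           
                                                                         
        modified:   main.py                                              
        modified:   utils.py                                             
$ cat data.txt                                                           
key0 = value34                                                           
key1 = value15                                                           
key2 = value76                                                           
key3 = value86                                                           
key4 = value9                                                            
$ echo testing 123                                                       
testing 123                                                              
$ █                                                                      
                                                                         
                                                                         
                                                                         
                                                                         
                                                                         
                                                                         
                                                                         
                                                                         
                                                                         
                                                                         


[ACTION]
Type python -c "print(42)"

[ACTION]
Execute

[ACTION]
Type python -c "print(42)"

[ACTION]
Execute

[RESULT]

$ python -c "print(sum(range(10)))"                                      
45                                                                       
$ git status                                                             
On branch main                                                           
Changes not staged for commit:                                           
                                                                         
        modified:   main.py                                              
        modified:   utils.py                                             
$ cat data.txt                                                           
key0 = value34                                                           
key1 = value15                                                           
key2 = value76                                                           
key3 = value86                                                           
key4 = value9                                                            
$ echo testing 123                                                       
testing 123                                                              
$ python -c "print(42)"                                                  
42                                                                       
$ python -c "print(42)"                                                  
42                                                                       
$ █                                                                      
                                                                         
                                                                         
                                                                         
                                                                         
                                                                         
                                                                         


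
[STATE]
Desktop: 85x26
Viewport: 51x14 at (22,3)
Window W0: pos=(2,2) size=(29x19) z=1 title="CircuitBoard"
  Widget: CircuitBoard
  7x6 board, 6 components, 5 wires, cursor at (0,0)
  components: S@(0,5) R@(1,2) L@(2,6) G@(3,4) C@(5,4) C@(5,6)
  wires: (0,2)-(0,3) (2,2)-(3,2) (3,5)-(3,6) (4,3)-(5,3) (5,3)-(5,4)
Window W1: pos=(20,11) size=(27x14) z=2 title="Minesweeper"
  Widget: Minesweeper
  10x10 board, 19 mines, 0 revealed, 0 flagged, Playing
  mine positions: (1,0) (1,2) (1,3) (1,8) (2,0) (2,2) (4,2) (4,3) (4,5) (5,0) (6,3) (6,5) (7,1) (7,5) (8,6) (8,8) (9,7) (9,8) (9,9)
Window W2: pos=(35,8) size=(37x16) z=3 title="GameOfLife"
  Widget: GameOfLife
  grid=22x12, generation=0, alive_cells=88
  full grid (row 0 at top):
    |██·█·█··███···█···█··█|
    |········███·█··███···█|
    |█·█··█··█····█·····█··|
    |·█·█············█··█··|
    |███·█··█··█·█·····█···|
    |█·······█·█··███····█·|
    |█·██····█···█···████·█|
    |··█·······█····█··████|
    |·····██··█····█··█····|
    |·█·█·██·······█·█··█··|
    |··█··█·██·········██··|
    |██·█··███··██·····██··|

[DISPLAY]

        ┃                                          
────────┨                                          
        ┃                                          
     S  ┃                                          
        ┃                                          
        ┃    ┏━━━━━━━━━━━━━━━━━━━━━━━━━━━━━━━━━━━┓ 
        ┃    ┃ GameOfLife                        ┃ 
        ┃    ┠───────────────────────────────────┨ 
━━━━━━━━━━━━━┃Gen: 0                             ┃ 
Minesweeper  ┃██·█·█··███···█···█··█             ┃ 
─────────────┃········███·█··███···█             ┃ 
■■■■■■■■■    ┃█·█··█··█····█·····█··             ┃ 
■■■■■■■■■    ┃·█·█············█··█··             ┃ 
■■■■■■■■■    ┃███·█··█··█·█·····█···             ┃ 


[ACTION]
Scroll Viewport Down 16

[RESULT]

Minesweeper  ┃██·█·█··███···█···█··█             ┃ 
─────────────┃········███·█··███···█             ┃ 
■■■■■■■■■    ┃█·█··█··█····█·····█··             ┃ 
■■■■■■■■■    ┃·█·█············█··█··             ┃ 
■■■■■■■■■    ┃███·█··█··█·█·····█···             ┃ 
■■■■■■■■■    ┃█·······█·█··███····█·             ┃ 
■■■■■■■■■    ┃█·██····█···█···████·█             ┃ 
■■■■■■■■■    ┃··█·······█····█··████             ┃ 
■■■■■■■■■    ┃·····██··█····█··█····             ┃ 
■■■■■■■■■    ┃·█·█·██·······█·█··█··             ┃ 
■■■■■■■■■    ┃··█··█·██·········██··             ┃ 
■■■■■■■■■    ┗━━━━━━━━━━━━━━━━━━━━━━━━━━━━━━━━━━━┛ 
━━━━━━━━━━━━━━━━━━━━━━━━┛                          
                                                   


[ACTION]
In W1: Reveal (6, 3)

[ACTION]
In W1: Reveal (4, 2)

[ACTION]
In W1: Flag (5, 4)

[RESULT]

Minesweeper  ┃██·█·█··███···█···█··█             ┃ 
─────────────┃········███·█··███···█             ┃ 
■■■■■■■■■    ┃█·█··█··█····█·····█··             ┃ 
■✹✹■■■■✹■    ┃·█·█············█··█··             ┃ 
■✹■■■■■■■    ┃███·█··█··█·█·····█···             ┃ 
■■■■■■■■■    ┃█·······█·█··███····█·             ┃ 
■✹✹■✹■■■■    ┃█·██····█···█···████·█             ┃ 
■■■■■■■■■    ┃··█·······█····█··████             ┃ 
■■✹■✹■■■■    ┃·····██··█····█··█····             ┃ 
✹■■■✹■■■■    ┃·█·█·██·······█·█··█··             ┃ 
■■■■■✹■✹■    ┃··█··█·██·········██··             ┃ 
■■■■■■✹✹✹    ┗━━━━━━━━━━━━━━━━━━━━━━━━━━━━━━━━━━━┛ 
━━━━━━━━━━━━━━━━━━━━━━━━┛                          
                                                   


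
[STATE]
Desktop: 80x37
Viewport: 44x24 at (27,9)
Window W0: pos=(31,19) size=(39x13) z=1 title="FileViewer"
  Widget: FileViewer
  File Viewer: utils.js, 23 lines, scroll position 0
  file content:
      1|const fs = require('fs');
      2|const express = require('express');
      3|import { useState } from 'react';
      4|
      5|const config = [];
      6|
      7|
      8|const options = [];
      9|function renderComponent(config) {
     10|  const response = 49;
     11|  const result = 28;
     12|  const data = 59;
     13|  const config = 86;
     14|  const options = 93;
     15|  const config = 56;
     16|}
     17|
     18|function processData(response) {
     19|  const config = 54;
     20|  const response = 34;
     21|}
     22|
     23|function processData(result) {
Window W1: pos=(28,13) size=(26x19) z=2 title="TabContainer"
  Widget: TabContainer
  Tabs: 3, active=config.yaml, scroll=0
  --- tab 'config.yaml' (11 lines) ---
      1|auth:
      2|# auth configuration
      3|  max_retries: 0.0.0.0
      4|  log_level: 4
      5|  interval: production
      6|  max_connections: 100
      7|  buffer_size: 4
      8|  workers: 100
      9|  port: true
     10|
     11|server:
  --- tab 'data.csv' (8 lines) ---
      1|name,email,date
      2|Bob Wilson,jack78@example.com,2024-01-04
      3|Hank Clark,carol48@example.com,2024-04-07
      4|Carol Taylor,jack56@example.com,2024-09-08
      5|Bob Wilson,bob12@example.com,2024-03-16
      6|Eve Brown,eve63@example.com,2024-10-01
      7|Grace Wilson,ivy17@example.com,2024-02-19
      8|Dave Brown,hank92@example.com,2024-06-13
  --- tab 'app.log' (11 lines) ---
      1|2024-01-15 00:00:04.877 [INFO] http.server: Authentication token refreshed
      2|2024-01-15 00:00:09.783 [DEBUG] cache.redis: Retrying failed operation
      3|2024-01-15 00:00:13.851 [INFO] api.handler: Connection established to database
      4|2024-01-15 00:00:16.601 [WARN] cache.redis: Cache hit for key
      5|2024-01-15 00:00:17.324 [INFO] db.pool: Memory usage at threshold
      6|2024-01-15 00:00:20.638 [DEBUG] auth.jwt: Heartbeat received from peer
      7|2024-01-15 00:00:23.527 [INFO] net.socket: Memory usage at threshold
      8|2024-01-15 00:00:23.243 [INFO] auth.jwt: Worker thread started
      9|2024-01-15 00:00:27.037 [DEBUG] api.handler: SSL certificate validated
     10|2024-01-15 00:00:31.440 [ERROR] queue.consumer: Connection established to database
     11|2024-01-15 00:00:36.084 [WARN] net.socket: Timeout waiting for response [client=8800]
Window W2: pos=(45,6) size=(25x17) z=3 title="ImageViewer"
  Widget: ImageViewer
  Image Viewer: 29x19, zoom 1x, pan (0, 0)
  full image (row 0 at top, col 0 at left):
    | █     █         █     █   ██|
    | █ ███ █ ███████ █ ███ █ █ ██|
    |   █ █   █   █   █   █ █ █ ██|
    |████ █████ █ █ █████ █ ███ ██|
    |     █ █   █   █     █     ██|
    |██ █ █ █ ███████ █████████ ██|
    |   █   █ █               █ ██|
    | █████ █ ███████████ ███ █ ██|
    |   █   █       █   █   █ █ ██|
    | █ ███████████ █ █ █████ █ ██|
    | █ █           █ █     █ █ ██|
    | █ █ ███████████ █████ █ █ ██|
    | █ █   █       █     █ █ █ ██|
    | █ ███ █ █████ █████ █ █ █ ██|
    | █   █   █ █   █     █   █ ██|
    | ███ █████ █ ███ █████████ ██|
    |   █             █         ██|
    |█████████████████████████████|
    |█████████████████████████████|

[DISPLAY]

                  ┃ █     █         █     ┃ 
                  ┃ █ ███ █ ███████ █ ███ ┃ 
                  ┃   █ █   █   █   █   █ ┃ 
                  ┃████ █████ █ █ █████ █ ┃ 
 ┏━━━━━━━━━━━━━━━━┃     █ █   █   █     █ ┃ 
 ┃ TabContainer   ┃██ █ █ █ ███████ ██████┃ 
 ┠────────────────┃   █   █ █             ┃ 
 ┃[config.yaml]│ d┃ █████ █ ███████████ ██┃ 
 ┃────────────────┃   █   █       █   █   ┃ 
 ┃auth:           ┃ █ ███████████ █ █ ████┃ 
 ┃# auth configura┃ █ █           █ █     ┃ 
 ┃  max_retries: 0┃ █ █ ███████████ █████ ┃ 
 ┃  log_level: 4  ┃ █ █   █       █     █ ┃ 
 ┃  interval: prod┗━━━━━━━━━━━━━━━━━━━━━━━┛ 
 ┃  max_connections: 100  ┃e('express'); █┃ 
 ┃  buffer_size: 4        ┃om 'react';   ░┃ 
 ┃  workers: 100          ┃              ░┃ 
 ┃  port: true            ┃              ░┃ 
 ┃                        ┃              ░┃ 
 ┃server:                 ┃              ░┃ 
 ┃                        ┃              ░┃ 
 ┃                        ┃nt(config) {  ▼┃ 
 ┗━━━━━━━━━━━━━━━━━━━━━━━━┛━━━━━━━━━━━━━━━┛ 
                                            


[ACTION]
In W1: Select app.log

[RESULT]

                  ┃ █     █         █     ┃ 
                  ┃ █ ███ █ ███████ █ ███ ┃ 
                  ┃   █ █   █   █   █   █ ┃ 
                  ┃████ █████ █ █ █████ █ ┃ 
 ┏━━━━━━━━━━━━━━━━┃     █ █   █   █     █ ┃ 
 ┃ TabContainer   ┃██ █ █ █ ███████ ██████┃ 
 ┠────────────────┃   █   █ █             ┃ 
 ┃ config.yaml │ d┃ █████ █ ███████████ ██┃ 
 ┃────────────────┃   █   █       █   █   ┃ 
 ┃2024-01-15 00:00┃ █ ███████████ █ █ ████┃ 
 ┃2024-01-15 00:00┃ █ █           █ █     ┃ 
 ┃2024-01-15 00:00┃ █ █ ███████████ █████ ┃ 
 ┃2024-01-15 00:00┃ █ █   █       █     █ ┃ 
 ┃2024-01-15 00:00┗━━━━━━━━━━━━━━━━━━━━━━━┛ 
 ┃2024-01-15 00:00:20.638 ┃e('express'); █┃ 
 ┃2024-01-15 00:00:23.527 ┃om 'react';   ░┃ 
 ┃2024-01-15 00:00:23.243 ┃              ░┃ 
 ┃2024-01-15 00:00:27.037 ┃              ░┃ 
 ┃2024-01-15 00:00:31.440 ┃              ░┃ 
 ┃2024-01-15 00:00:36.084 ┃              ░┃ 
 ┃                        ┃              ░┃ 
 ┃                        ┃nt(config) {  ▼┃ 
 ┗━━━━━━━━━━━━━━━━━━━━━━━━┛━━━━━━━━━━━━━━━┛ 
                                            


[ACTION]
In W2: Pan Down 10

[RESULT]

                  ┃ █ █           █ █     ┃ 
                  ┃ █ █ ███████████ █████ ┃ 
                  ┃ █ █   █       █     █ ┃ 
                  ┃ █ ███ █ █████ █████ █ ┃ 
 ┏━━━━━━━━━━━━━━━━┃ █   █   █ █   █     █ ┃ 
 ┃ TabContainer   ┃ ███ █████ █ ███ ██████┃ 
 ┠────────────────┃   █             █     ┃ 
 ┃ config.yaml │ d┃███████████████████████┃ 
 ┃────────────────┃███████████████████████┃ 
 ┃2024-01-15 00:00┃                       ┃ 
 ┃2024-01-15 00:00┃                       ┃ 
 ┃2024-01-15 00:00┃                       ┃ 
 ┃2024-01-15 00:00┃                       ┃ 
 ┃2024-01-15 00:00┗━━━━━━━━━━━━━━━━━━━━━━━┛ 
 ┃2024-01-15 00:00:20.638 ┃e('express'); █┃ 
 ┃2024-01-15 00:00:23.527 ┃om 'react';   ░┃ 
 ┃2024-01-15 00:00:23.243 ┃              ░┃ 
 ┃2024-01-15 00:00:27.037 ┃              ░┃ 
 ┃2024-01-15 00:00:31.440 ┃              ░┃ 
 ┃2024-01-15 00:00:36.084 ┃              ░┃ 
 ┃                        ┃              ░┃ 
 ┃                        ┃nt(config) {  ▼┃ 
 ┗━━━━━━━━━━━━━━━━━━━━━━━━┛━━━━━━━━━━━━━━━┛ 
                                            


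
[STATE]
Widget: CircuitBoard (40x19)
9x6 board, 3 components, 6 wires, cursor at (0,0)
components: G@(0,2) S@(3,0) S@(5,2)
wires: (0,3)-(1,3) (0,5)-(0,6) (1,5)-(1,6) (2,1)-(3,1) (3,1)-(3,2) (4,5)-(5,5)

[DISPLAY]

   0 1 2 3 4 5 6 7 8                    
0  [.]      G   ·       · ─ ·           
                │                       
1               ·       · ─ ·           
                                        
2       ·                               
        │                               
3   S   · ─ ·                           
                                        
4                       ·               
                        │               
5           S           ·               
Cursor: (0,0)                           
                                        
                                        
                                        
                                        
                                        
                                        


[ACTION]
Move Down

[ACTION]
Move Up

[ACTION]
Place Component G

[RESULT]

   0 1 2 3 4 5 6 7 8                    
0  [G]      G   ·       · ─ ·           
                │                       
1               ·       · ─ ·           
                                        
2       ·                               
        │                               
3   S   · ─ ·                           
                                        
4                       ·               
                        │               
5           S           ·               
Cursor: (0,0)                           
                                        
                                        
                                        
                                        
                                        
                                        


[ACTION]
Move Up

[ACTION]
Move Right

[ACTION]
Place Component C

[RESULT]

   0 1 2 3 4 5 6 7 8                    
0   G  [C]  G   ·       · ─ ·           
                │                       
1               ·       · ─ ·           
                                        
2       ·                               
        │                               
3   S   · ─ ·                           
                                        
4                       ·               
                        │               
5           S           ·               
Cursor: (0,1)                           
                                        
                                        
                                        
                                        
                                        
                                        


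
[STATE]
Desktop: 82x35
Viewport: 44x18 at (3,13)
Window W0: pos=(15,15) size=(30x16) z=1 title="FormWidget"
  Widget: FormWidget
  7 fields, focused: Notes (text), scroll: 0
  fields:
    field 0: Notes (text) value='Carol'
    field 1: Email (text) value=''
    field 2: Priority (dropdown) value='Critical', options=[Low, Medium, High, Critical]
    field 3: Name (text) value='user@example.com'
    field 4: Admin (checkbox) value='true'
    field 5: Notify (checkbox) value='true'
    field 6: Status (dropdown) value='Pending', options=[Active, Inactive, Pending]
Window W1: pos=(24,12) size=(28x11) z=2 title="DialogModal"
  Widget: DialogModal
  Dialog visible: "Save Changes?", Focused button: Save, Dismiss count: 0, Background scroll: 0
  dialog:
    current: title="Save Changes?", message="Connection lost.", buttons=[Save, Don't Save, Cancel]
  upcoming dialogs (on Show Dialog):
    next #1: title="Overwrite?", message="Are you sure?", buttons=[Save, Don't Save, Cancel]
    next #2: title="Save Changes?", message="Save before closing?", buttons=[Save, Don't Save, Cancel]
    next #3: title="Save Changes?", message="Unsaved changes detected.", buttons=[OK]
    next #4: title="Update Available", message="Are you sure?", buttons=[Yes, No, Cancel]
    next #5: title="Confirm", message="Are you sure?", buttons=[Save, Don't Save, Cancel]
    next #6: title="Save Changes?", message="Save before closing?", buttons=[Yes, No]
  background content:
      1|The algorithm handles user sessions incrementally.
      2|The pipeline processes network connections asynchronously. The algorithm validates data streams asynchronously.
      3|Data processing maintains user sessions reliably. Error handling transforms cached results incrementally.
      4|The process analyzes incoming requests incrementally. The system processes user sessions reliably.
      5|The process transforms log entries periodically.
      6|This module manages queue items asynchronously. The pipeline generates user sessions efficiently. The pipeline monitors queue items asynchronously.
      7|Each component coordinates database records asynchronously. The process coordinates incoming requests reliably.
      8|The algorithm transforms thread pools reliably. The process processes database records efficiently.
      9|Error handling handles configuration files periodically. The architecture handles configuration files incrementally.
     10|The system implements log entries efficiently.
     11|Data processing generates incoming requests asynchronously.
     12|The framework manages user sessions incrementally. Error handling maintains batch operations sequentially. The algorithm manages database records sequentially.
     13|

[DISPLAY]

                     ┃ DialogModal          
                     ┠──────────────────────
            ┏━━━━━━━━┃The algorithm handles 
            ┃ FormWid┃Th┌───────────────────
            ┠────────┃Da│   Save Changes?   
            ┃> Notes:┃Th│  Connection lost. 
            ┃  Email:┃Th│[Save]  Don't Save 
            ┃  Priori┃Th└───────────────────
            ┃  Name: ┃Each component coordin
            ┃  Admin:┗━━━━━━━━━━━━━━━━━━━━━━
            ┃  Notify:     [x]           ┃  
            ┃  Status:     [Pending    ▼]┃  
            ┃                            ┃  
            ┃                            ┃  
            ┃                            ┃  
            ┃                            ┃  
            ┃                            ┃  
            ┗━━━━━━━━━━━━━━━━━━━━━━━━━━━━┛  


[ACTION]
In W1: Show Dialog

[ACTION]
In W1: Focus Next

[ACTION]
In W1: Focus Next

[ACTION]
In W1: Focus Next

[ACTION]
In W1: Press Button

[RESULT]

                     ┃ DialogModal          
                     ┠──────────────────────
            ┏━━━━━━━━┃The algorithm handles 
            ┃ FormWid┃The pipeline processes
            ┠────────┃Data processing mainta
            ┃> Notes:┃The process analyzes i
            ┃  Email:┃The process transforms
            ┃  Priori┃This module manages qu
            ┃  Name: ┃Each component coordin
            ┃  Admin:┗━━━━━━━━━━━━━━━━━━━━━━
            ┃  Notify:     [x]           ┃  
            ┃  Status:     [Pending    ▼]┃  
            ┃                            ┃  
            ┃                            ┃  
            ┃                            ┃  
            ┃                            ┃  
            ┃                            ┃  
            ┗━━━━━━━━━━━━━━━━━━━━━━━━━━━━┛  
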